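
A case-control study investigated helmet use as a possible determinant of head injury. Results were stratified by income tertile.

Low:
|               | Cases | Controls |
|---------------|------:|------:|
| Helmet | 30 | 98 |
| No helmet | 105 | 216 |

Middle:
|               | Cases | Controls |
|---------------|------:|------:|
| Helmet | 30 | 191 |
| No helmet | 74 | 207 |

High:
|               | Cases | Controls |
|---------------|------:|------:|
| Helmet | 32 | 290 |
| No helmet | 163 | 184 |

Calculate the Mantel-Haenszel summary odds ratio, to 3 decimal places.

OR_MH = Σ(aᵢdᵢ/nᵢ) / Σ(bᵢcᵢ/nᵢ), where nᵢ is the stratum total.
Stratum 1 (Low): n = 449; a·d/n = 30·216/449 = 14.4321; b·c/n = 98·105/449 = 22.9176
Stratum 2 (Middle): n = 502; a·d/n = 30·207/502 = 12.3705; b·c/n = 191·74/502 = 28.1554
Stratum 3 (High): n = 669; a·d/n = 32·184/669 = 8.8012; b·c/n = 290·163/669 = 70.6577
OR_MH = (14.4321 + 12.3705 + 8.8012) / (22.9176 + 28.1554 + 70.6577) = 35.6038 / 121.7307 = 0.29248

0.292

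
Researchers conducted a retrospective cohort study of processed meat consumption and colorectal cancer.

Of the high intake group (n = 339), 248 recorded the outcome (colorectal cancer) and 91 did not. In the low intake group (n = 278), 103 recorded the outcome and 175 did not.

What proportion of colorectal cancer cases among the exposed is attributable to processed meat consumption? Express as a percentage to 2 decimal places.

49.35

From the description: a = 248, b = 91, c = 103, d = 175.
Risk in exposed = 248/339 = 0.73156; risk in unexposed = 103/278 = 0.37050.
RR = 0.73156/0.37050 = 1.97451
AR% = (RR − 1)/RR × 100 = (1.97451 − 1)/1.97451 × 100 = 49.3545%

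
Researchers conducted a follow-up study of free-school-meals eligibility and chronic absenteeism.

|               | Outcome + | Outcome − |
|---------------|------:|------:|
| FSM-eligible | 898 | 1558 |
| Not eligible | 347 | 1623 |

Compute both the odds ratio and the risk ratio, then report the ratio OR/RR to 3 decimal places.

Cells: a = 898, b = 1558, c = 347, d = 1623.
OR = (898·1623)/(1558·347) = 1457454/540626 = 2.69586
Risk in exposed = 898/2456 = 0.36564; risk in unexposed = 347/1970 = 0.17614; RR = 2.07580
OR/RR = 2.69586 / 2.07580 = 1.29871
The outcome is not rare, so the OR lies further from 1 than the RR.

1.299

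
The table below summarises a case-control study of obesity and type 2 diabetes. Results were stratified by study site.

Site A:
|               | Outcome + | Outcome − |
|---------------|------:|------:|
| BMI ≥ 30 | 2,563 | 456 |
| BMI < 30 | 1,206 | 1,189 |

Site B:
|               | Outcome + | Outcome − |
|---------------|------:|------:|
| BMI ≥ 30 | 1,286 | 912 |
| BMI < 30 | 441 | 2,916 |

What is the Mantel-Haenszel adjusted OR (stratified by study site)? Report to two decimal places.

7.12

OR_MH = Σ(aᵢdᵢ/nᵢ) / Σ(bᵢcᵢ/nᵢ), where nᵢ is the stratum total.
Stratum 1 (Site A): n = 5414; a·d/n = 2563·1189/5414 = 562.8753; b·c/n = 456·1206/5414 = 101.5767
Stratum 2 (Site B): n = 5555; a·d/n = 1286·2916/5555 = 675.0632; b·c/n = 912·441/5555 = 72.4018
OR_MH = (562.8753 + 675.0632) / (101.5767 + 72.4018) = 1237.9385 / 173.9785 = 7.11547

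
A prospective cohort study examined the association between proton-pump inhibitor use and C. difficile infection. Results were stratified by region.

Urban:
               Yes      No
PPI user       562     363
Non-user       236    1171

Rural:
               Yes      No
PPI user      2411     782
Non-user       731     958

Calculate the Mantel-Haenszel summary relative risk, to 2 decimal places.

RR_MH = Σ(aᵢ·n₀ᵢ/nᵢ) / Σ(cᵢ·n₁ᵢ/nᵢ), with n₁ᵢ = aᵢ+bᵢ (exposed), n₀ᵢ = cᵢ+dᵢ (unexposed), nᵢ = n₁ᵢ+n₀ᵢ.
Stratum 1 (Urban): n₁ = 925, n₀ = 1407, n = 2332; a·n₀/n = 562·1407/2332 = 339.0798; c·n₁/n = 236·925/2332 = 93.6106
Stratum 2 (Rural): n₁ = 3193, n₀ = 1689, n = 4882; a·n₀/n = 2411·1689/4882 = 834.1211; c·n₁/n = 731·3193/4882 = 478.0998
RR_MH = (339.0798 + 834.1211) / (93.6106 + 478.0998) = 1173.2008 / 571.7104 = 2.05209

2.05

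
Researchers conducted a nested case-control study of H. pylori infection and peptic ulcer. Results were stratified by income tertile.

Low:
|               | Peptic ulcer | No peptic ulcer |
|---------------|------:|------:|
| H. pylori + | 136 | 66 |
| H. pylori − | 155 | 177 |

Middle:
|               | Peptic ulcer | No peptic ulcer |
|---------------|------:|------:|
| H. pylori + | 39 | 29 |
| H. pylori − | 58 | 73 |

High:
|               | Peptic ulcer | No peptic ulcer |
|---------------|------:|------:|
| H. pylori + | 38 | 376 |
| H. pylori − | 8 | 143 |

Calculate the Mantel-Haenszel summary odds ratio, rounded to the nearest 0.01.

2.10

OR_MH = Σ(aᵢdᵢ/nᵢ) / Σ(bᵢcᵢ/nᵢ), where nᵢ is the stratum total.
Stratum 1 (Low): n = 534; a·d/n = 136·177/534 = 45.0787; b·c/n = 66·155/534 = 19.1573
Stratum 2 (Middle): n = 199; a·d/n = 39·73/199 = 14.3065; b·c/n = 29·58/199 = 8.4523
Stratum 3 (High): n = 565; a·d/n = 38·143/565 = 9.6177; b·c/n = 376·8/565 = 5.3239
OR_MH = (45.0787 + 14.3065 + 9.6177) / (19.1573 + 8.4523 + 5.3239) = 69.0029 / 32.9335 = 2.09522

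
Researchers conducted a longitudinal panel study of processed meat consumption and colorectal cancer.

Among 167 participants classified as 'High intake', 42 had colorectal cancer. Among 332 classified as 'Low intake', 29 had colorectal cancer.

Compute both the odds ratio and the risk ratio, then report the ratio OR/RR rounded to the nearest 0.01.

From the description: a = 42, b = 125, c = 29, d = 303.
OR = (42·303)/(125·29) = 12726/3625 = 3.51062
Risk in exposed = 42/167 = 0.25150; risk in unexposed = 29/332 = 0.08735; RR = 2.87921
OR/RR = 3.51062 / 2.87921 = 1.21930
The outcome is not rare, so the OR lies further from 1 than the RR.

1.22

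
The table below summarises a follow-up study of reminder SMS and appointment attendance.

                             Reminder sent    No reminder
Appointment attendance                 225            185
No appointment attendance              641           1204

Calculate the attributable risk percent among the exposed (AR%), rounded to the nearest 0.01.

Reading the table with exposure as columns: a = 225 (Reminder sent, case), b = 641 (Reminder sent, non-case), c = 185 (No reminder, case), d = 1204.
Risk in exposed = 225/866 = 0.25982; risk in unexposed = 185/1389 = 0.13319.
RR = 0.25982/0.13319 = 1.95072
AR% = (RR − 1)/RR × 100 = (1.95072 − 1)/1.95072 × 100 = 48.7369%

48.74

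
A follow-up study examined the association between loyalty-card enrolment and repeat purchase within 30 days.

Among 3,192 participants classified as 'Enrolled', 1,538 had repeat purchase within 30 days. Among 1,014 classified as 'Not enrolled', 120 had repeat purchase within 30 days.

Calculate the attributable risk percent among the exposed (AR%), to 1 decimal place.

75.4

From the description: a = 1538, b = 1654, c = 120, d = 894.
Risk in exposed = 1538/3192 = 0.48183; risk in unexposed = 120/1014 = 0.11834.
RR = 0.48183/0.11834 = 4.07146
AR% = (RR − 1)/RR × 100 = (4.07146 − 1)/4.07146 × 100 = 75.4388%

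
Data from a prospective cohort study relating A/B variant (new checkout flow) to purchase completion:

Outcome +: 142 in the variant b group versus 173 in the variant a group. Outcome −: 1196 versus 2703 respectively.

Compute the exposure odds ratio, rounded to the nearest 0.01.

From the description: a = 142, b = 1196, c = 173, d = 2703.
OR = (a·d)/(b·c) = (142 × 2703) / (1196 × 173) = 383826 / 206908 = 1.85506
The odds of purchase completion are about 1.86 times as high in the variant b group.

1.86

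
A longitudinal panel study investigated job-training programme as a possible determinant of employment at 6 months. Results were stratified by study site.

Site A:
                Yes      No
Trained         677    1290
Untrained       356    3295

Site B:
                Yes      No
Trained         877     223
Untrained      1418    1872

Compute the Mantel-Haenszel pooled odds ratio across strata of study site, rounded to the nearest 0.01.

5.01

OR_MH = Σ(aᵢdᵢ/nᵢ) / Σ(bᵢcᵢ/nᵢ), where nᵢ is the stratum total.
Stratum 1 (Site A): n = 5618; a·d/n = 677·3295/5618 = 397.0657; b·c/n = 1290·356/5618 = 81.7444
Stratum 2 (Site B): n = 4390; a·d/n = 877·1872/4390 = 373.9736; b·c/n = 223·1418/4390 = 72.0305
OR_MH = (397.0657 + 373.9736) / (81.7444 + 72.0305) = 771.0393 / 153.7749 = 5.01408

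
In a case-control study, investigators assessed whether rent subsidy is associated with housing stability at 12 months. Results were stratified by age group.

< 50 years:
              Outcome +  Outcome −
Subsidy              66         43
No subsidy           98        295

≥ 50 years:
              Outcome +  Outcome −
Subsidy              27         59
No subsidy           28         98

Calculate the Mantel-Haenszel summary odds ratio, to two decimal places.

3.17

OR_MH = Σ(aᵢdᵢ/nᵢ) / Σ(bᵢcᵢ/nᵢ), where nᵢ is the stratum total.
Stratum 1 (< 50 years): n = 502; a·d/n = 66·295/502 = 38.7849; b·c/n = 43·98/502 = 8.3944
Stratum 2 (≥ 50 years): n = 212; a·d/n = 27·98/212 = 12.4811; b·c/n = 59·28/212 = 7.7925
OR_MH = (38.7849 + 12.4811) / (8.3944 + 7.7925) = 51.2660 / 16.1869 = 3.16713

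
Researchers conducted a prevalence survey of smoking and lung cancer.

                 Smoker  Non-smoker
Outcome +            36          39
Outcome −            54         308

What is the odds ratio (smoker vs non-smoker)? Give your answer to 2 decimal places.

Reading the table with exposure as columns: a = 36 (Smoker, case), b = 54 (Smoker, non-case), c = 39 (Non-smoker, case), d = 308.
OR = (a·d)/(b·c) = (36 × 308) / (54 × 39) = 11088 / 2106 = 5.26496
The odds of lung cancer are about 5.26 times as high in the smoker group.

5.26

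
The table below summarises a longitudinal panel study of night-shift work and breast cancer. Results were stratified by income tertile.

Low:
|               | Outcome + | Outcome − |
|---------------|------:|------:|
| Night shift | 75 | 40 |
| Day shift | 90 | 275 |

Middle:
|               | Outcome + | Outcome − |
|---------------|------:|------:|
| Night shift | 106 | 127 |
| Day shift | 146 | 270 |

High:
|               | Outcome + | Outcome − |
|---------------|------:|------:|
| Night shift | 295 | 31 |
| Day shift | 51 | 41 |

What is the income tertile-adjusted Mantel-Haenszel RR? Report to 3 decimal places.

1.669

RR_MH = Σ(aᵢ·n₀ᵢ/nᵢ) / Σ(cᵢ·n₁ᵢ/nᵢ), with n₁ᵢ = aᵢ+bᵢ (exposed), n₀ᵢ = cᵢ+dᵢ (unexposed), nᵢ = n₁ᵢ+n₀ᵢ.
Stratum 1 (Low): n₁ = 115, n₀ = 365, n = 480; a·n₀/n = 75·365/480 = 57.0312; c·n₁/n = 90·115/480 = 21.5625
Stratum 2 (Middle): n₁ = 233, n₀ = 416, n = 649; a·n₀/n = 106·416/649 = 67.9445; c·n₁/n = 146·233/649 = 52.4160
Stratum 3 (High): n₁ = 326, n₀ = 92, n = 418; a·n₀/n = 295·92/418 = 64.9282; c·n₁/n = 51·326/418 = 39.7751
RR_MH = (57.0312 + 67.9445 + 64.9282) / (21.5625 + 52.4160 + 39.7751) = 189.9040 / 113.7536 = 1.66943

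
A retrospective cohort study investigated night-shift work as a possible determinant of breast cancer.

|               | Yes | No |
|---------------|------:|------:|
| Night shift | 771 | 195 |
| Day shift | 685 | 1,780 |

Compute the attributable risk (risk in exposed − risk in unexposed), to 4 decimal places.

Cells: a = 771, b = 195, c = 685, d = 1780.
Risk in exposed = 771/966 = 0.798137; risk in unexposed = 685/2465 = 0.277890.
Risk difference = 0.798137 − 0.277890 = 0.520246

0.5202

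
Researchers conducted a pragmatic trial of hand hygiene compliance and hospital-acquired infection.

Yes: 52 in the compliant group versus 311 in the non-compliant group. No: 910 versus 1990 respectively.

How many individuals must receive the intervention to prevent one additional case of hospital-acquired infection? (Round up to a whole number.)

13

Risk in treated group = 52/962 = 0.05405; risk in control = 311/2301 = 0.13516.
Absolute risk reduction = 0.13516 − 0.05405 = 0.08110
NNT = 1 / ARR = 1 / 0.08110 = 12.330 → round up → 13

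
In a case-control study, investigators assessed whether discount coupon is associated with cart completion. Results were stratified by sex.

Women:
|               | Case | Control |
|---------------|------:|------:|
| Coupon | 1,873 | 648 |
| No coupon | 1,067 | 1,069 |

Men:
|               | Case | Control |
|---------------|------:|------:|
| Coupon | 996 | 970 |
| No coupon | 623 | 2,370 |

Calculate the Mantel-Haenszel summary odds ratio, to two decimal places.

3.35

OR_MH = Σ(aᵢdᵢ/nᵢ) / Σ(bᵢcᵢ/nᵢ), where nᵢ is the stratum total.
Stratum 1 (Women): n = 4657; a·d/n = 1873·1069/4657 = 429.9414; b·c/n = 648·1067/4657 = 148.4681
Stratum 2 (Men): n = 4959; a·d/n = 996·2370/4959 = 476.0073; b·c/n = 970·623/4959 = 121.8613
OR_MH = (429.9414 + 476.0073) / (148.4681 + 121.8613) = 905.9486 / 270.3294 = 3.35128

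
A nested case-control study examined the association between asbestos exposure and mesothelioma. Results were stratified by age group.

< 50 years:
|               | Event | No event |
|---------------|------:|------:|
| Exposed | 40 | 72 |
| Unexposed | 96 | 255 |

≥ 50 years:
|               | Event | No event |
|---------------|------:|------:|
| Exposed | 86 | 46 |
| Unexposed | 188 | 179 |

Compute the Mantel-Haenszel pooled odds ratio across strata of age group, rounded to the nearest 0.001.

OR_MH = Σ(aᵢdᵢ/nᵢ) / Σ(bᵢcᵢ/nᵢ), where nᵢ is the stratum total.
Stratum 1 (< 50 years): n = 463; a·d/n = 40·255/463 = 22.0302; b·c/n = 72·96/463 = 14.9287
Stratum 2 (≥ 50 years): n = 499; a·d/n = 86·179/499 = 30.8497; b·c/n = 46·188/499 = 17.3307
OR_MH = (22.0302 + 30.8497) / (14.9287 + 17.3307) = 52.8799 / 32.2594 = 1.63921

1.639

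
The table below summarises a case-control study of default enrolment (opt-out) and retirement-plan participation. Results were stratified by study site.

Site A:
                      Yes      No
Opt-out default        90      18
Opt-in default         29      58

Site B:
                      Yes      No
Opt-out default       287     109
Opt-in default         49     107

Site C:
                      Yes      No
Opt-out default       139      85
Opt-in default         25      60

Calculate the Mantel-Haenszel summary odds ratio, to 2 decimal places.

OR_MH = Σ(aᵢdᵢ/nᵢ) / Σ(bᵢcᵢ/nᵢ), where nᵢ is the stratum total.
Stratum 1 (Site A): n = 195; a·d/n = 90·58/195 = 26.7692; b·c/n = 18·29/195 = 2.6769
Stratum 2 (Site B): n = 552; a·d/n = 287·107/552 = 55.6322; b·c/n = 109·49/552 = 9.6757
Stratum 3 (Site C): n = 309; a·d/n = 139·60/309 = 26.9903; b·c/n = 85·25/309 = 6.8770
OR_MH = (26.7692 + 55.6322 + 26.9903) / (2.6769 + 9.6757 + 6.8770) = 109.3918 / 19.2297 = 5.68870

5.69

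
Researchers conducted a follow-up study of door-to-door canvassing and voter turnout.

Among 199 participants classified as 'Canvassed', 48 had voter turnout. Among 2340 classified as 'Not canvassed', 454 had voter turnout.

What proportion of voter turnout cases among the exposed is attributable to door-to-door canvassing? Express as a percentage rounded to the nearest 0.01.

19.56

From the description: a = 48, b = 151, c = 454, d = 1886.
Risk in exposed = 48/199 = 0.24121; risk in unexposed = 454/2340 = 0.19402.
RR = 0.24121/0.19402 = 1.24322
AR% = (RR − 1)/RR × 100 = (1.24322 − 1)/1.24322 × 100 = 19.5637%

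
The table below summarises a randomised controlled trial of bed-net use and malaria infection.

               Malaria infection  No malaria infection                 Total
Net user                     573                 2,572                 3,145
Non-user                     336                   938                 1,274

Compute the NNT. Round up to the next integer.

Risk in treated group = 573/3145 = 0.18219; risk in control = 336/1274 = 0.26374.
Absolute risk reduction = 0.26374 − 0.18219 = 0.08154
NNT = 1 / ARR = 1 / 0.08154 = 12.264 → round up → 13

13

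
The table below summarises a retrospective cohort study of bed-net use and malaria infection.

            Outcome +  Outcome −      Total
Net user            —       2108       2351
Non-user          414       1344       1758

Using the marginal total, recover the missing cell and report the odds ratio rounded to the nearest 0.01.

0.37

The missing cell is in the exposed row: 2351 − 2108 = 243.
So a = 243, b = 2108, c = 414, d = 1344.
OR = (a·d)/(b·c) = (243 × 1344) / (2108 × 414) = 326592 / 872712 = 0.37423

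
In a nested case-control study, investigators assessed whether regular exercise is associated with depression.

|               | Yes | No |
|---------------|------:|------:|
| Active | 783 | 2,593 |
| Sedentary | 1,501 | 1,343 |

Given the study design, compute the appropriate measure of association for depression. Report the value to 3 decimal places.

Cells: a = 783, b = 2593, c = 1501, d = 1343.
This is a nested case-control study: participants were sampled on outcome status, so risks in the source population cannot be estimated directly — relative risk is not valid here. The odds ratio is the appropriate measure.
OR = (a·d)/(b·c) = (783 × 1343) / (2593 × 1501) = 1051569 / 3892093 = 0.27018

0.270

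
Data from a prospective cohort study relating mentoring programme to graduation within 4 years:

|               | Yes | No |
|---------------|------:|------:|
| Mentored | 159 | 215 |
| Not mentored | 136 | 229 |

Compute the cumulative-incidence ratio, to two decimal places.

1.14

Cells: a = 159, b = 215, c = 136, d = 229.
Risk in exposed = 159/374 = 0.42513; risk in unexposed = 136/365 = 0.37260.
RR = 0.42513 / 0.37260 = 1.14098
The risk among the exposed is 1.14 times that among the unexposed.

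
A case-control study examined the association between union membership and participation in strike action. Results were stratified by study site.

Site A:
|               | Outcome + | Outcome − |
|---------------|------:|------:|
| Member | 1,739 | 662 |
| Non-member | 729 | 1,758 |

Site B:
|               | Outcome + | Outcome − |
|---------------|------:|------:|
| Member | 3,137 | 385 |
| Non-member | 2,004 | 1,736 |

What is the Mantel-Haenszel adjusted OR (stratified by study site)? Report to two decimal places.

OR_MH = Σ(aᵢdᵢ/nᵢ) / Σ(bᵢcᵢ/nᵢ), where nᵢ is the stratum total.
Stratum 1 (Site A): n = 4888; a·d/n = 1739·1758/4888 = 625.4423; b·c/n = 662·729/4888 = 98.7312
Stratum 2 (Site B): n = 7262; a·d/n = 3137·1736/7262 = 749.9080; b·c/n = 385·2004/7262 = 106.2435
OR_MH = (625.4423 + 749.9080) / (98.7312 + 106.2435) = 1375.3503 / 204.9746 = 6.70986

6.71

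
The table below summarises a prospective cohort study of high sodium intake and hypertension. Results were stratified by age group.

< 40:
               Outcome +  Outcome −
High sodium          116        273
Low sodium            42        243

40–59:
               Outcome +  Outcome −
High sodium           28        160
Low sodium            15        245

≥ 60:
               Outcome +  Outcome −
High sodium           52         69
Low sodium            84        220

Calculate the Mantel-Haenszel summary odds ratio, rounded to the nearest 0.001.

OR_MH = Σ(aᵢdᵢ/nᵢ) / Σ(bᵢcᵢ/nᵢ), where nᵢ is the stratum total.
Stratum 1 (< 40): n = 674; a·d/n = 116·243/674 = 41.8220; b·c/n = 273·42/674 = 17.0119
Stratum 2 (40–59): n = 448; a·d/n = 28·245/448 = 15.3125; b·c/n = 160·15/448 = 5.3571
Stratum 3 (≥ 60): n = 425; a·d/n = 52·220/425 = 26.9176; b·c/n = 69·84/425 = 13.6376
OR_MH = (41.8220 + 15.3125 + 26.9176) / (17.0119 + 5.3571 + 13.6376) = 84.0521 / 36.0067 = 2.33435

2.334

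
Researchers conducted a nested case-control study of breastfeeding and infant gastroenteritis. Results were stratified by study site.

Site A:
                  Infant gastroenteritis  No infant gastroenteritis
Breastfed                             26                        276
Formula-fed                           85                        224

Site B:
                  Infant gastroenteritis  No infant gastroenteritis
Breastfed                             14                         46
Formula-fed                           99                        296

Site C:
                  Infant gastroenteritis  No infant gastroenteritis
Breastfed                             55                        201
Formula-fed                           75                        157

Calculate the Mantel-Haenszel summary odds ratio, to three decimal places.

0.458

OR_MH = Σ(aᵢdᵢ/nᵢ) / Σ(bᵢcᵢ/nᵢ), where nᵢ is the stratum total.
Stratum 1 (Site A): n = 611; a·d/n = 26·224/611 = 9.5319; b·c/n = 276·85/611 = 38.3961
Stratum 2 (Site B): n = 455; a·d/n = 14·296/455 = 9.1077; b·c/n = 46·99/455 = 10.0088
Stratum 3 (Site C): n = 488; a·d/n = 55·157/488 = 17.6947; b·c/n = 201·75/488 = 30.8914
OR_MH = (9.5319 + 9.1077 + 17.6947) / (38.3961 + 10.0088 + 30.8914) = 36.3343 / 79.2963 = 0.45821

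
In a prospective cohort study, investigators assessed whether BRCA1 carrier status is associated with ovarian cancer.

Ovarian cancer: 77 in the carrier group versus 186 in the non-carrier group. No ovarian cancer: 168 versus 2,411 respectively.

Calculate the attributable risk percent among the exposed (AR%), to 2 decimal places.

77.21

From the description: a = 77, b = 168, c = 186, d = 2411.
Risk in exposed = 77/245 = 0.31429; risk in unexposed = 186/2597 = 0.07162.
RR = 0.31429/0.07162 = 4.38817
AR% = (RR − 1)/RR × 100 = (4.38817 − 1)/4.38817 × 100 = 77.2115%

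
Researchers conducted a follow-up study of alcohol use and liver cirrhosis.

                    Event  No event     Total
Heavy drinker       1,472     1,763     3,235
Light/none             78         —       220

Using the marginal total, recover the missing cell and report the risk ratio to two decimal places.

The missing cell is in the unexposed row: 220 − 78 = 142.
So a = 1472, b = 1763, c = 78, d = 142.
RR = [a/(a+b)] / [c/(c+d)] = (1472/3235) / (78/220) = 0.45502/0.35455 = 1.28340

1.28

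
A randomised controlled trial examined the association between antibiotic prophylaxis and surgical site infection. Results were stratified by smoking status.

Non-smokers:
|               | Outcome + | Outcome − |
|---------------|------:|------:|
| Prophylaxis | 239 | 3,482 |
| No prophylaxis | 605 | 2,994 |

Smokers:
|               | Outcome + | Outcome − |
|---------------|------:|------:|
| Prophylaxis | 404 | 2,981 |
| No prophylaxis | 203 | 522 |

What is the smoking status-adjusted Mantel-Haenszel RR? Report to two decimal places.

RR_MH = Σ(aᵢ·n₀ᵢ/nᵢ) / Σ(cᵢ·n₁ᵢ/nᵢ), with n₁ᵢ = aᵢ+bᵢ (exposed), n₀ᵢ = cᵢ+dᵢ (unexposed), nᵢ = n₁ᵢ+n₀ᵢ.
Stratum 1 (Non-smokers): n₁ = 3721, n₀ = 3599, n = 7320; a·n₀/n = 239·3599/7320 = 117.5083; c·n₁/n = 605·3721/7320 = 307.5417
Stratum 2 (Smokers): n₁ = 3385, n₀ = 725, n = 4110; a·n₀/n = 404·725/4110 = 71.2652; c·n₁/n = 203·3385/4110 = 167.1910
RR_MH = (117.5083 + 71.2652) / (307.5417 + 167.1910) = 188.7735 / 474.7327 = 0.39764

0.40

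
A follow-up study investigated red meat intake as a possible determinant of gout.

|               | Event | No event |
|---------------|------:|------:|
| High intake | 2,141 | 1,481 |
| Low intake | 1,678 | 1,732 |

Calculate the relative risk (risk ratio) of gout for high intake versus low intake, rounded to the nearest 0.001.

Cells: a = 2141, b = 1481, c = 1678, d = 1732.
Risk in exposed = 2141/3622 = 0.59111; risk in unexposed = 1678/3410 = 0.49208.
RR = 0.59111 / 0.49208 = 1.20124
The risk among the exposed is 1.20 times that among the unexposed.

1.201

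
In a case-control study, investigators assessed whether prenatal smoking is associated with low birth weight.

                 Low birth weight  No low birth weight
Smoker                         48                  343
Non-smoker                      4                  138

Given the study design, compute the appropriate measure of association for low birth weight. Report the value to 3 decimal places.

4.828

Cells: a = 48, b = 343, c = 4, d = 138.
This is a case-control study: participants were sampled on outcome status, so risks in the source population cannot be estimated directly — relative risk is not valid here. The odds ratio is the appropriate measure.
OR = (a·d)/(b·c) = (48 × 138) / (343 × 4) = 6624 / 1372 = 4.82799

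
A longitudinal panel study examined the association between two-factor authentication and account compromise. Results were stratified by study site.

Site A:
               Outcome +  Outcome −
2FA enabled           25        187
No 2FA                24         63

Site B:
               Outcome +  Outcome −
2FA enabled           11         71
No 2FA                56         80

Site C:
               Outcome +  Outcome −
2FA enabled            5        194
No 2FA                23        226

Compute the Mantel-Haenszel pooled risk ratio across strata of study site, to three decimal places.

0.350

RR_MH = Σ(aᵢ·n₀ᵢ/nᵢ) / Σ(cᵢ·n₁ᵢ/nᵢ), with n₁ᵢ = aᵢ+bᵢ (exposed), n₀ᵢ = cᵢ+dᵢ (unexposed), nᵢ = n₁ᵢ+n₀ᵢ.
Stratum 1 (Site A): n₁ = 212, n₀ = 87, n = 299; a·n₀/n = 25·87/299 = 7.2742; c·n₁/n = 24·212/299 = 17.0167
Stratum 2 (Site B): n₁ = 82, n₀ = 136, n = 218; a·n₀/n = 11·136/218 = 6.8624; c·n₁/n = 56·82/218 = 21.0642
Stratum 3 (Site C): n₁ = 199, n₀ = 249, n = 448; a·n₀/n = 5·249/448 = 2.7790; c·n₁/n = 23·199/448 = 10.2165
RR_MH = (7.2742 + 6.8624 + 2.7790) / (17.0167 + 21.0642 + 10.2165) = 16.9157 / 48.2975 = 0.35024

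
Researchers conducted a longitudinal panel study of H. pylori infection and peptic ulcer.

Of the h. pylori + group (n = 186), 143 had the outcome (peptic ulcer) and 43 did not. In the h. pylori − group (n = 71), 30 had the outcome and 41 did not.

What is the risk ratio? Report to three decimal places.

1.820

From the description: a = 143, b = 43, c = 30, d = 41.
Risk in exposed = 143/186 = 0.76882; risk in unexposed = 30/71 = 0.42254.
RR = 0.76882 / 0.42254 = 1.81953
The risk among the exposed is 1.82 times that among the unexposed.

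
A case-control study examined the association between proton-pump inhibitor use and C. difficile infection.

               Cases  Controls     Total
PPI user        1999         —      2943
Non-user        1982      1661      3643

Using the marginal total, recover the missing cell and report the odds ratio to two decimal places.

The missing cell is in the exposed row: 2943 − 1999 = 944.
So a = 1999, b = 944, c = 1982, d = 1661.
OR = (a·d)/(b·c) = (1999 × 1661) / (944 × 1982) = 3320339 / 1871008 = 1.77463

1.77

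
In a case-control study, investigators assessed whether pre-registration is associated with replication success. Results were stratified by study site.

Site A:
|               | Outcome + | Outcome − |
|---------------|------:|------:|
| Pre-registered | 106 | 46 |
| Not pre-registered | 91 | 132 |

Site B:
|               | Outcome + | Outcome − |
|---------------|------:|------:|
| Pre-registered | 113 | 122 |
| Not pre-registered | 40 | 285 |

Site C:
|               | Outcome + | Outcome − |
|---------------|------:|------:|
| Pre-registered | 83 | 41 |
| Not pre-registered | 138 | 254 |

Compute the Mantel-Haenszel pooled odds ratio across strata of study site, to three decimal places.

4.399

OR_MH = Σ(aᵢdᵢ/nᵢ) / Σ(bᵢcᵢ/nᵢ), where nᵢ is the stratum total.
Stratum 1 (Site A): n = 375; a·d/n = 106·132/375 = 37.3120; b·c/n = 46·91/375 = 11.1627
Stratum 2 (Site B): n = 560; a·d/n = 113·285/560 = 57.5089; b·c/n = 122·40/560 = 8.7143
Stratum 3 (Site C): n = 516; a·d/n = 83·254/516 = 40.8566; b·c/n = 41·138/516 = 10.9651
OR_MH = (37.3120 + 57.5089 + 40.8566) / (11.1627 + 8.7143 + 10.9651) = 135.6775 / 30.8421 = 4.39911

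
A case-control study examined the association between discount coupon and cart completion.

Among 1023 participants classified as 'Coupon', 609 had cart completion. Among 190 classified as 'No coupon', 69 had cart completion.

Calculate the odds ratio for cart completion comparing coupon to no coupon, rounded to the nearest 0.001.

From the description: a = 609, b = 414, c = 69, d = 121.
OR = (a·d)/(b·c) = (609 × 121) / (414 × 69) = 73689 / 28566 = 2.57961
The odds of cart completion are about 2.58 times as high in the coupon group.

2.580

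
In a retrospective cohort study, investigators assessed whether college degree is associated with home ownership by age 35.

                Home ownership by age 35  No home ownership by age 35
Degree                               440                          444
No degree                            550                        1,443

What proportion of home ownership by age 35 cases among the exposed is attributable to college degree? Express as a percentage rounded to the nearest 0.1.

44.6

Cells: a = 440, b = 444, c = 550, d = 1443.
Risk in exposed = 440/884 = 0.49774; risk in unexposed = 550/1993 = 0.27597.
RR = 0.49774/0.27597 = 1.80362
AR% = (RR − 1)/RR × 100 = (1.80362 − 1)/1.80362 × 100 = 44.5559%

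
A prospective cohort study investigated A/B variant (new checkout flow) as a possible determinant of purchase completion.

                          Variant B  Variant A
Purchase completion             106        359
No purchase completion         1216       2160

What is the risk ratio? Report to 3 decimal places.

Reading the table with exposure as columns: a = 106 (Variant B, case), b = 1216 (Variant B, non-case), c = 359 (Variant A, case), d = 2160.
Risk in exposed = 106/1322 = 0.08018; risk in unexposed = 359/2519 = 0.14252.
RR = 0.08018 / 0.14252 = 0.56261
The risk is 44% lower among the exposed than among the unexposed.

0.563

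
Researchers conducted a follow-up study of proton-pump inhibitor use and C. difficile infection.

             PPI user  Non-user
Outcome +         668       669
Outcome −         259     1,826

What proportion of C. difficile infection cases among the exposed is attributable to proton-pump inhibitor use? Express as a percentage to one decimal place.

Reading the table with exposure as columns: a = 668 (PPI user, case), b = 259 (PPI user, non-case), c = 669 (Non-user, case), d = 1826.
Risk in exposed = 668/927 = 0.72060; risk in unexposed = 669/2495 = 0.26814.
RR = 0.72060/0.26814 = 2.68745
AR% = (RR − 1)/RR × 100 = (2.68745 − 1)/2.68745 × 100 = 62.7901%

62.8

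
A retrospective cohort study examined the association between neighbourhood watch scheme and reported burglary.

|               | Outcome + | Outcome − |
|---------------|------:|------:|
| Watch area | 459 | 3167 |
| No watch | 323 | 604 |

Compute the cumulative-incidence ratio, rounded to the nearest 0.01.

Cells: a = 459, b = 3167, c = 323, d = 604.
Risk in exposed = 459/3626 = 0.12659; risk in unexposed = 323/927 = 0.34844.
RR = 0.12659 / 0.34844 = 0.36330
The risk is 64% lower among the exposed than among the unexposed.

0.36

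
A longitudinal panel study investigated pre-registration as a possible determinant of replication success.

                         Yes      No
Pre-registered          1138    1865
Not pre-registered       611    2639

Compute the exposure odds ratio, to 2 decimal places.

2.64

Cells: a = 1138, b = 1865, c = 611, d = 2639.
OR = (a·d)/(b·c) = (1138 × 2639) / (1865 × 611) = 3003182 / 1139515 = 2.63549
The odds of replication success are about 2.64 times as high in the pre-registered group.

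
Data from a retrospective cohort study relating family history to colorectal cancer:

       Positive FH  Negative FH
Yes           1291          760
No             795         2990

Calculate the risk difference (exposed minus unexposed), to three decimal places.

Reading the table with exposure as columns: a = 1291 (Positive FH, case), b = 795 (Positive FH, non-case), c = 760 (Negative FH, case), d = 2990.
Risk in exposed = 1291/2086 = 0.618888; risk in unexposed = 760/3750 = 0.202667.
Risk difference = 0.618888 − 0.202667 = 0.416221

0.416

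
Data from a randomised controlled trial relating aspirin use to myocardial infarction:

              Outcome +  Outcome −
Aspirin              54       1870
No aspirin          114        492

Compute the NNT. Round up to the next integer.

7

Risk in treated group = 54/1924 = 0.02807; risk in control = 114/606 = 0.18812.
Absolute risk reduction = 0.18812 − 0.02807 = 0.16005
NNT = 1 / ARR = 1 / 0.16005 = 6.248 → round up → 7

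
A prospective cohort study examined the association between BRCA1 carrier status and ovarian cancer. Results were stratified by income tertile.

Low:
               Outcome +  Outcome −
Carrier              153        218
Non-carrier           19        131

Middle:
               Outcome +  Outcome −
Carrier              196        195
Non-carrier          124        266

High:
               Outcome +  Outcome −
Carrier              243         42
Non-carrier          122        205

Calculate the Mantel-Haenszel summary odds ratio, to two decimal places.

OR_MH = Σ(aᵢdᵢ/nᵢ) / Σ(bᵢcᵢ/nᵢ), where nᵢ is the stratum total.
Stratum 1 (Low): n = 521; a·d/n = 153·131/521 = 38.4702; b·c/n = 218·19/521 = 7.9501
Stratum 2 (Middle): n = 781; a·d/n = 196·266/781 = 66.7554; b·c/n = 195·124/781 = 30.9603
Stratum 3 (High): n = 612; a·d/n = 243·205/612 = 81.3971; b·c/n = 42·122/612 = 8.3725
OR_MH = (38.4702 + 66.7554 + 81.3971) / (7.9501 + 30.9603 + 8.3725) = 186.6228 / 47.2830 = 3.94694

3.95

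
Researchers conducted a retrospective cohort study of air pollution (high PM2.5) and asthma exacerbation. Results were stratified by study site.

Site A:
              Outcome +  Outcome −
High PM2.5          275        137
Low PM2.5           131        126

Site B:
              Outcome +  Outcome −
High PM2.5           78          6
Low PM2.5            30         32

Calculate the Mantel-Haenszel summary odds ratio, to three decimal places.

2.455

OR_MH = Σ(aᵢdᵢ/nᵢ) / Σ(bᵢcᵢ/nᵢ), where nᵢ is the stratum total.
Stratum 1 (Site A): n = 669; a·d/n = 275·126/669 = 51.7937; b·c/n = 137·131/669 = 26.8266
Stratum 2 (Site B): n = 146; a·d/n = 78·32/146 = 17.0959; b·c/n = 6·30/146 = 1.2329
OR_MH = (51.7937 + 17.0959) / (26.8266 + 1.2329) = 68.8896 / 28.0595 = 2.45513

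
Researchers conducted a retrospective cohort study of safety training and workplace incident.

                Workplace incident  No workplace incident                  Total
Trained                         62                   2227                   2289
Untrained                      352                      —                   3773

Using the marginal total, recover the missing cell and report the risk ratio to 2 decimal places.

The missing cell is in the unexposed row: 3773 − 352 = 3421.
So a = 62, b = 2227, c = 352, d = 3421.
RR = [a/(a+b)] / [c/(c+d)] = (62/2289) / (352/3773) = 0.02709/0.09329 = 0.29033

0.29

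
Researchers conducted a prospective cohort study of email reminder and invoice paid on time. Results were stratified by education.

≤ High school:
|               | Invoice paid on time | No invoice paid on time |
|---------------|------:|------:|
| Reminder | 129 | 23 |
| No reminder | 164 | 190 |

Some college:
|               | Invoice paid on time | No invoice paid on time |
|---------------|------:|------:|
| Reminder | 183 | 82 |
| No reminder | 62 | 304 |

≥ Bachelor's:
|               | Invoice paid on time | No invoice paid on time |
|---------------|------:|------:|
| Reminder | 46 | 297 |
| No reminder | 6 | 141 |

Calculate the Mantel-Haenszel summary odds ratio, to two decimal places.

7.83

OR_MH = Σ(aᵢdᵢ/nᵢ) / Σ(bᵢcᵢ/nᵢ), where nᵢ is the stratum total.
Stratum 1 (≤ High school): n = 506; a·d/n = 129·190/506 = 48.4387; b·c/n = 23·164/506 = 7.4545
Stratum 2 (Some college): n = 631; a·d/n = 183·304/631 = 88.1648; b·c/n = 82·62/631 = 8.0571
Stratum 3 (≥ Bachelor's): n = 490; a·d/n = 46·141/490 = 13.2367; b·c/n = 297·6/490 = 3.6367
OR_MH = (48.4387 + 88.1648 + 13.2367) / (7.4545 + 8.0571 + 3.6367) = 149.8403 / 19.1483 = 7.82524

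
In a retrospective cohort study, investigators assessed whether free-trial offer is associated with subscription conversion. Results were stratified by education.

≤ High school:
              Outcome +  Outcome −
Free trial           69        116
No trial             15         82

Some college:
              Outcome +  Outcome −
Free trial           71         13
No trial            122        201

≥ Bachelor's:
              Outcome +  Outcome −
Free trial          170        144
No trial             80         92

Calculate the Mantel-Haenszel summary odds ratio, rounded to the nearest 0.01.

2.59

OR_MH = Σ(aᵢdᵢ/nᵢ) / Σ(bᵢcᵢ/nᵢ), where nᵢ is the stratum total.
Stratum 1 (≤ High school): n = 282; a·d/n = 69·82/282 = 20.0638; b·c/n = 116·15/282 = 6.1702
Stratum 2 (Some college): n = 407; a·d/n = 71·201/407 = 35.0639; b·c/n = 13·122/407 = 3.8968
Stratum 3 (≥ Bachelor's): n = 486; a·d/n = 170·92/486 = 32.1811; b·c/n = 144·80/486 = 23.7037
OR_MH = (20.0638 + 35.0639 + 32.1811) / (6.1702 + 3.8968 + 23.7037) = 87.3088 / 33.7707 = 2.58534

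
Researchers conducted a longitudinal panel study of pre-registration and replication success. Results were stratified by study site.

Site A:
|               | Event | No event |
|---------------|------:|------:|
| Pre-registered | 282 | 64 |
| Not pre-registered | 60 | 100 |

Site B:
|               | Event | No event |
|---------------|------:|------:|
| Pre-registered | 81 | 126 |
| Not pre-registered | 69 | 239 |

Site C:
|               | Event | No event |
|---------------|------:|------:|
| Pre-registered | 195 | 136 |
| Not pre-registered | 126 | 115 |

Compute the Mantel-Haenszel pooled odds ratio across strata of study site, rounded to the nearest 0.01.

OR_MH = Σ(aᵢdᵢ/nᵢ) / Σ(bᵢcᵢ/nᵢ), where nᵢ is the stratum total.
Stratum 1 (Site A): n = 506; a·d/n = 282·100/506 = 55.7312; b·c/n = 64·60/506 = 7.5889
Stratum 2 (Site B): n = 515; a·d/n = 81·239/515 = 37.5903; b·c/n = 126·69/515 = 16.8816
Stratum 3 (Site C): n = 572; a·d/n = 195·115/572 = 39.2045; b·c/n = 136·126/572 = 29.9580
OR_MH = (55.7312 + 37.5903 + 39.2045) / (7.5889 + 16.8816 + 29.9580) = 132.5261 / 54.4285 = 2.43486

2.43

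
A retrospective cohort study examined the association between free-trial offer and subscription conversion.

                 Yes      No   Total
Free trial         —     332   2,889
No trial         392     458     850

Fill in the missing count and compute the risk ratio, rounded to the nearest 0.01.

1.92

The missing cell is in the exposed row: 2889 − 332 = 2557.
So a = 2557, b = 332, c = 392, d = 458.
RR = [a/(a+b)] / [c/(c+d)] = (2557/2889) / (392/850) = 0.88508/0.46118 = 1.91918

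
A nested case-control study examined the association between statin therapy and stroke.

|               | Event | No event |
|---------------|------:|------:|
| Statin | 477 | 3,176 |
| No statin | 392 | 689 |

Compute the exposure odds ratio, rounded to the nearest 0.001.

0.264

Cells: a = 477, b = 3176, c = 392, d = 689.
OR = (a·d)/(b·c) = (477 × 689) / (3176 × 392) = 328653 / 1244992 = 0.26398
Exposure is associated with lower odds of stroke (OR = 0.26 < 1).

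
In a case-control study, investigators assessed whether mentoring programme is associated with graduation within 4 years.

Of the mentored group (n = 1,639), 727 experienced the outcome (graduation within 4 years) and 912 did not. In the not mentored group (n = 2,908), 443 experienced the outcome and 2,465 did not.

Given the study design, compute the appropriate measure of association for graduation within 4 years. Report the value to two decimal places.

From the description: a = 727, b = 912, c = 443, d = 2465.
This is a case-control study: participants were sampled on outcome status, so risks in the source population cannot be estimated directly — relative risk is not valid here. The odds ratio is the appropriate measure.
OR = (a·d)/(b·c) = (727 × 2465) / (912 × 443) = 1792055 / 404016 = 4.43560

4.44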